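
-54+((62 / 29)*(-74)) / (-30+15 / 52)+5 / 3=-702073/14935 = -47.01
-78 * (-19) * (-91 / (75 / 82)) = -3686228/25 = -147449.12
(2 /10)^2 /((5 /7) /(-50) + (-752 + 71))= -14/238355 = 0.00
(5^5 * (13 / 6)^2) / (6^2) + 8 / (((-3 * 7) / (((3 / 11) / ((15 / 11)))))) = 18480919/45360 = 407.43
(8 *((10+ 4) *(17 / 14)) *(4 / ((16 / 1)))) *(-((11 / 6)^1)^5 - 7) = -3663211/3888 = -942.18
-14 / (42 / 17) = -17/3 = -5.67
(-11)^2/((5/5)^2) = 121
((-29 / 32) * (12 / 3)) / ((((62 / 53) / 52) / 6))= -59943/62 = -966.82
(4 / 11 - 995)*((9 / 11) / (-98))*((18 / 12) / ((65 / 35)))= 42201/6292 = 6.71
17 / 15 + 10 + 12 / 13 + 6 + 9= 5276/195 = 27.06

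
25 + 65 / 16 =465/16 = 29.06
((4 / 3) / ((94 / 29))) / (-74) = -29/5217 = -0.01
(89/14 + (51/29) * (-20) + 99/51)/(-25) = 37097/34510 = 1.07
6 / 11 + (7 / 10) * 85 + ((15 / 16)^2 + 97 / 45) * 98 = 22646303/63360 = 357.42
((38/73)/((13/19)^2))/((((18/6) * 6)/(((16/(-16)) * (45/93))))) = -34295/1147341 = -0.03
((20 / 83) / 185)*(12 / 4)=12/3071 = 0.00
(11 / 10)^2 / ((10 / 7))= 847/1000 = 0.85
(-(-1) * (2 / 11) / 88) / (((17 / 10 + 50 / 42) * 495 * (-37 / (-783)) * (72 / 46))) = 4669/239143432 = 0.00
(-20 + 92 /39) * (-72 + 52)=13760/39 = 352.82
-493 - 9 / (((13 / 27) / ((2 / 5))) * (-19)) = -608369/1235 = -492.61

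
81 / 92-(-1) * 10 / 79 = 7319/7268 = 1.01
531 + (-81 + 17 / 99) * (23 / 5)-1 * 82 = 38209/495 = 77.19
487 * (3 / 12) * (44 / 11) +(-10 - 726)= -249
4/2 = 2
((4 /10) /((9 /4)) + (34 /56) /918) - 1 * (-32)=243269/7560 = 32.18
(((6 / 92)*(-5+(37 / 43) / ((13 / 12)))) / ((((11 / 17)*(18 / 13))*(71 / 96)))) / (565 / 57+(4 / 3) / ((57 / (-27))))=-18224952/408604361 = -0.04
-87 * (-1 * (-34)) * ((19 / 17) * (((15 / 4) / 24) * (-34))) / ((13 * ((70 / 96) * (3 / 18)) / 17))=17197812/91 = 188986.95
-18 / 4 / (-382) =9/764 = 0.01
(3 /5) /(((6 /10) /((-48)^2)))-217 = 2087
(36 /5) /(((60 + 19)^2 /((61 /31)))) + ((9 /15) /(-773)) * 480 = -276900732/747765415 = -0.37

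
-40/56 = -5/7 = -0.71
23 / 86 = 0.27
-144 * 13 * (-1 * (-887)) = -1660464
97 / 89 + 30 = 2767/89 = 31.09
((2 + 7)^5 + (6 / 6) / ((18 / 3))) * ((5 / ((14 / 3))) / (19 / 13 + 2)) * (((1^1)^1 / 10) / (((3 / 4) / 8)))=3684668/189 = 19495.60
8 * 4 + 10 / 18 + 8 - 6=34.56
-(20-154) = 134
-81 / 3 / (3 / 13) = -117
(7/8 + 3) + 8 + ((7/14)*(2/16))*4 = 97/8 = 12.12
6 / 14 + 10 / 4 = 41/14 = 2.93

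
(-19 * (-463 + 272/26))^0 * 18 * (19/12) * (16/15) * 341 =51832/5 = 10366.40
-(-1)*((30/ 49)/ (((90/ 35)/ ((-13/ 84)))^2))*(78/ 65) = 169/63504 = 0.00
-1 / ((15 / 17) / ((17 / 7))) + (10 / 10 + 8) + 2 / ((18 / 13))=2423/315 = 7.69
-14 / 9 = -1.56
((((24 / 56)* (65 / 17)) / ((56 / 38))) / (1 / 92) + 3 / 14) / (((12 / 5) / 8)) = 284645/833 = 341.71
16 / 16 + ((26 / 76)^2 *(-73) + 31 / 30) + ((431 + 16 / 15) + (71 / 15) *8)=10037743/21660 = 463.42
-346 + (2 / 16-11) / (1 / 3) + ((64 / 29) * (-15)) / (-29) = -2539709/6728 = -377.48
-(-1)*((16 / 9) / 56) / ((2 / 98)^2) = 686/9 = 76.22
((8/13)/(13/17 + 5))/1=68/637 = 0.11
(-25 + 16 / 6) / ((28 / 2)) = -67/42 = -1.60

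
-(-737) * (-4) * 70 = -206360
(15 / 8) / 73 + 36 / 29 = 21459/16936 = 1.27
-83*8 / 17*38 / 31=-25232/527 = -47.88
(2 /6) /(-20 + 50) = 1/90 = 0.01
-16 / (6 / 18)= -48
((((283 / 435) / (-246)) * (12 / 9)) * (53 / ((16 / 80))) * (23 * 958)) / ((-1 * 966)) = 14369042/674163 = 21.31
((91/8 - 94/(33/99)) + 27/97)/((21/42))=-209789/388 = -540.69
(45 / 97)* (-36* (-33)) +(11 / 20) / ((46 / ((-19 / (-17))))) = 836134673/1517080 = 551.15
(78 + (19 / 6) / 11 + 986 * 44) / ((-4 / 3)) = -2868511/88 = -32596.72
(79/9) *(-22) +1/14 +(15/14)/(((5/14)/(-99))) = -61745/126 = -490.04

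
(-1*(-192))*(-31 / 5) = -1190.40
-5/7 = -0.71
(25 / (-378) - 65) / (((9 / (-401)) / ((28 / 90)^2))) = 27615266/98415 = 280.60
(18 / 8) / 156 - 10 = -2077/208 = -9.99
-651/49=-93/7 = -13.29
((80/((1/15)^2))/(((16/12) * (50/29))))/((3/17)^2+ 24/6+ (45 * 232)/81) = 4073166/69145 = 58.91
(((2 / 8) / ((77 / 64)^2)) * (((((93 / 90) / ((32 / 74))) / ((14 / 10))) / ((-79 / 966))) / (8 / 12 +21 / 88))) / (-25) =40521216/254421475 = 0.16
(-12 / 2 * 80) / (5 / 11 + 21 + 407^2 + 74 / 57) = -300960/103876189 = 0.00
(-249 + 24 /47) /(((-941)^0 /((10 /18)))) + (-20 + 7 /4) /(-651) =-16892189/122388 = -138.02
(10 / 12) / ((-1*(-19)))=5/114 = 0.04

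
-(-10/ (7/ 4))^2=-32.65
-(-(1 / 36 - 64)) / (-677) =2303/24372 = 0.09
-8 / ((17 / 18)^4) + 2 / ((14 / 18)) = -4375278/584647 = -7.48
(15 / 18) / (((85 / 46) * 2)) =23/102 = 0.23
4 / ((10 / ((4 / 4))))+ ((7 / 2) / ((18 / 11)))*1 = 457/180 = 2.54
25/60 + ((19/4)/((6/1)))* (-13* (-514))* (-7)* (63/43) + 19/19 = -6998377/129 = -54250.98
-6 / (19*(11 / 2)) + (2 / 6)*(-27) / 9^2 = -0.17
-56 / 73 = -0.77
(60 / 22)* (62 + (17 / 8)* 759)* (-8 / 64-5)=-8240385/352 = -23410.18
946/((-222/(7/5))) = -3311/555 = -5.97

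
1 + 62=63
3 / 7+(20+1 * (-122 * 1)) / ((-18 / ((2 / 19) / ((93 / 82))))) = 35419/37107 = 0.95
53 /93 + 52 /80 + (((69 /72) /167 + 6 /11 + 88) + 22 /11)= 627130561/6833640 = 91.77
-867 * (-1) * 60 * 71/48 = 307785/4 = 76946.25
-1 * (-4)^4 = -256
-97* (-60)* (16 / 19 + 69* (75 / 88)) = 145111515/418 = 347156.73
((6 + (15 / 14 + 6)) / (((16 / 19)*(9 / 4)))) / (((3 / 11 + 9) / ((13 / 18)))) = 165737/308448 = 0.54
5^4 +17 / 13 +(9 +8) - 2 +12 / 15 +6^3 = 55777/65 = 858.11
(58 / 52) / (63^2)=29/103194 = 0.00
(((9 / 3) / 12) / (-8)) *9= -9/32 = -0.28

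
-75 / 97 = -0.77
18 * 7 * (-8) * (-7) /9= 784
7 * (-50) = -350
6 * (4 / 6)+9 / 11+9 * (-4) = -343/11 = -31.18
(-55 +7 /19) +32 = -22.63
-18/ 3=-6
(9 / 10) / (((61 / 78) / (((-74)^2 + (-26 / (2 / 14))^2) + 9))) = 44432.00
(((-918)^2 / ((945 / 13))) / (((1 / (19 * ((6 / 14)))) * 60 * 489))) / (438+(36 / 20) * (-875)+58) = -49419/16573025 = 0.00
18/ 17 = 1.06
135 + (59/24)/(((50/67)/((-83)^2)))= 27394217/1200 = 22828.51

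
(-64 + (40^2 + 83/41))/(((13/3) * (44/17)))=3216009/23452 = 137.13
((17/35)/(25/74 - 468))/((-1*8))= 629/4844980 = 0.00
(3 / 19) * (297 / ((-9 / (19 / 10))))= -99/10 = -9.90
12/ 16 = 3/4 = 0.75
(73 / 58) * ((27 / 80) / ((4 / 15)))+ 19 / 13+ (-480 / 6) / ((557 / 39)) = -68458591/26878592 = -2.55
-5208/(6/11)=-9548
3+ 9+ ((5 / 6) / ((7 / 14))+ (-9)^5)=-177106/3 = -59035.33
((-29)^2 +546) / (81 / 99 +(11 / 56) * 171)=40.31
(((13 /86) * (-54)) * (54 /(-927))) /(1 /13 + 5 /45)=123201/48719 = 2.53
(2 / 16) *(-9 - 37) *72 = -414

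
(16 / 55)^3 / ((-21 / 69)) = -0.08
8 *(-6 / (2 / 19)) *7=-3192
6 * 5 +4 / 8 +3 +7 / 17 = 1153/34 = 33.91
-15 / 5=-3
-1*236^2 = -55696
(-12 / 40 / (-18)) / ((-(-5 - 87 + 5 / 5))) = 1/5460 = 0.00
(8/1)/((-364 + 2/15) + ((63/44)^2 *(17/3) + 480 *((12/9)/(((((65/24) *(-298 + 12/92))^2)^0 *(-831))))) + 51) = -21450880/809823197 = -0.03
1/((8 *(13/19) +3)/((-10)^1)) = -190/161 = -1.18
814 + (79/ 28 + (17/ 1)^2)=30963/28 = 1105.82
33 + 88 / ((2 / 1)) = 77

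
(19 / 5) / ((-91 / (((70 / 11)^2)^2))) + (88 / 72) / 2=-232518337/3425994 = -67.87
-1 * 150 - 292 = -442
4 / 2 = 2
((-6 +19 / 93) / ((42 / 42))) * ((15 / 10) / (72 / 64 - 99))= 2156/24273 = 0.09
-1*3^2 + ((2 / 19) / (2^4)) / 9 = -12311/1368 = -9.00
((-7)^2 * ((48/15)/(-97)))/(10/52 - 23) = 20384/287605 = 0.07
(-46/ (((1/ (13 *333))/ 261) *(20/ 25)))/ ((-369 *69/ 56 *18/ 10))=9764300/123 = 79384.55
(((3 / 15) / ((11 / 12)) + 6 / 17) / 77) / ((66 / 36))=3204/791945 = 0.00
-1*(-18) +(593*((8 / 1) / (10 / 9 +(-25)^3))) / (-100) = 63287424/3515375 = 18.00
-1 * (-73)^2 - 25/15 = -15992/3 = -5330.67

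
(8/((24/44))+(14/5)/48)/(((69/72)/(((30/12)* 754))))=666159/23 = 28963.43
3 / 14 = 0.21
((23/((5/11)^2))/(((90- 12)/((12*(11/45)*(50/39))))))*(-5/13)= -122452/59319 = -2.06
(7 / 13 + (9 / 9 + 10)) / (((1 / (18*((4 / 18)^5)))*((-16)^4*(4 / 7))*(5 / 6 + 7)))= 175/456109056 = 0.00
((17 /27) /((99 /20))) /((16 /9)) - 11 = -12983/1188 = -10.93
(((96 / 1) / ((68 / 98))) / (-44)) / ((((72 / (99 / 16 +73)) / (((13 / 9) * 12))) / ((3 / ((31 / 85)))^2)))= -343008575/84568 = -4056.01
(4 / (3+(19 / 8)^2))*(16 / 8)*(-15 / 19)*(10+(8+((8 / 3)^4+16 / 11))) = -51.18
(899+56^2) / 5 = 807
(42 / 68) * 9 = 189/34 = 5.56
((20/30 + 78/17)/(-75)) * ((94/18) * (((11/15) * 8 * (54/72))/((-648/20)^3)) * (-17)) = -34639/43046721 = 0.00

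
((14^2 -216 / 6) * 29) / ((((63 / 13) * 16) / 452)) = 1704040/63 = 27048.25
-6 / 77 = -0.08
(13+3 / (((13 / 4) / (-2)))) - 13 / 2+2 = 6.65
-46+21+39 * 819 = 31916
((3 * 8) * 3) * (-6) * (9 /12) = -324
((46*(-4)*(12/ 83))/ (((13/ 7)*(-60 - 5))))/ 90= 2576/1052025 = 0.00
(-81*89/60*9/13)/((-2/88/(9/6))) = 713691/130 = 5489.93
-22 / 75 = -0.29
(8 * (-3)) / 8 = -3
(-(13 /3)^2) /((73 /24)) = -1352/219 = -6.17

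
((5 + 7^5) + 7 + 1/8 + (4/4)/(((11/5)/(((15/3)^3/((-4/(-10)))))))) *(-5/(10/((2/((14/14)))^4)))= -1492583/11 = -135689.36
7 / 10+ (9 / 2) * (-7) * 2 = -623/10 = -62.30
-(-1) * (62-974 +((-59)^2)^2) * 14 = 169630286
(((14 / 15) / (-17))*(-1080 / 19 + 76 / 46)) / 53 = 337652/5906055 = 0.06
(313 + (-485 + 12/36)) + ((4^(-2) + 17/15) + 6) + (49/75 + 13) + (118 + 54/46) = -31.64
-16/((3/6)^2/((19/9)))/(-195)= 1216/1755 = 0.69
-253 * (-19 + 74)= -13915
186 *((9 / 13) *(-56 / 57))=-31248/247 = -126.51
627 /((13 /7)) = 4389/13 = 337.62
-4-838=-842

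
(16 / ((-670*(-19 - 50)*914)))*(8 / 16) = 2/10563555 = 0.00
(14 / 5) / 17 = 14/85 = 0.16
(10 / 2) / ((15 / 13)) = 13/3 = 4.33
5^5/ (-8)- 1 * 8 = -3189/8 = -398.62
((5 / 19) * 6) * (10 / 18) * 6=100/19 = 5.26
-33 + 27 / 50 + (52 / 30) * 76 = 14891/150 = 99.27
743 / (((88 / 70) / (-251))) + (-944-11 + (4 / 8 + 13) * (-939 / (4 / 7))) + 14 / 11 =-15090619/88 = -171484.31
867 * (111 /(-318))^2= 1186923/11236 = 105.64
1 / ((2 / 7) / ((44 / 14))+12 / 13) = 143/145 = 0.99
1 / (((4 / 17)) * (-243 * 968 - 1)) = -17/940900 = 0.00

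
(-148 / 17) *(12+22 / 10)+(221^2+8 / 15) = 12423067/255 = 48717.91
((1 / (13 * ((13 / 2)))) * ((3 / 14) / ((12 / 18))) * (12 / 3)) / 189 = 2/24843 = 0.00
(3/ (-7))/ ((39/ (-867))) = 867/91 = 9.53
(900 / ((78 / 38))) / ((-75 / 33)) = -2508/13 = -192.92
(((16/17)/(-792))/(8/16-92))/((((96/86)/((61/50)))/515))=4429/605880 = 0.01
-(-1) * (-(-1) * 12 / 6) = 2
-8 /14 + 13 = 87/7 = 12.43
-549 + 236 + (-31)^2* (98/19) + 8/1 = 4651.74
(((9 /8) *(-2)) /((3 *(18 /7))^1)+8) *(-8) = -185/3 = -61.67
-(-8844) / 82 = 4422/41 = 107.85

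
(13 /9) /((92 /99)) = 143/92 = 1.55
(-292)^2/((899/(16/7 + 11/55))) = 255792/1085 = 235.75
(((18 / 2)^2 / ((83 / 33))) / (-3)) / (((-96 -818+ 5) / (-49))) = -4851/8383 = -0.58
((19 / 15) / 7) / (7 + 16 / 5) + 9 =9658/1071 = 9.02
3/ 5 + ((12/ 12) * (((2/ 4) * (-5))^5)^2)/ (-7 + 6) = -48825053/5120 = -9536.14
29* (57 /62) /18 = 551/372 = 1.48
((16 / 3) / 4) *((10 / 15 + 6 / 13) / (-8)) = -22/117 = -0.19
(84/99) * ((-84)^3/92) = -1382976/253 = -5466.31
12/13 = 0.92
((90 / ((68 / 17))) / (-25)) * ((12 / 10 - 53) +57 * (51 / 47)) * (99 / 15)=-350757/5875 = -59.70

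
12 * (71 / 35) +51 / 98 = 12183/490 = 24.86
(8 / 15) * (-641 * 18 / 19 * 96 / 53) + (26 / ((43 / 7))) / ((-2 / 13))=-132966709/216505 = -614.15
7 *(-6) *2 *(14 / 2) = -588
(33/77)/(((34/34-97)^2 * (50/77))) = 11/153600 = 0.00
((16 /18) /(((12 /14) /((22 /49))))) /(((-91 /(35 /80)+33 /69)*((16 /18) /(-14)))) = 506/14319 = 0.04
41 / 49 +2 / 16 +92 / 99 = 73387/38808 = 1.89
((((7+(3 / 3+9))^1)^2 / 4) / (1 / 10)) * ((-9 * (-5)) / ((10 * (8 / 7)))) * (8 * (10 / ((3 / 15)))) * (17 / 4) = 38689875/8 = 4836234.38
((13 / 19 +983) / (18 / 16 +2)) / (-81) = -9968/2565 = -3.89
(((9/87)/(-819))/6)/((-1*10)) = 1/475020 = 0.00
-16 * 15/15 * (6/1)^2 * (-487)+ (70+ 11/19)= 5331069/19 = 280582.58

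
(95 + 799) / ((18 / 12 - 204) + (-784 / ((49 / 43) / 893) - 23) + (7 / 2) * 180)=-1788/1227959 = 0.00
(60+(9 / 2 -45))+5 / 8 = 161/8 = 20.12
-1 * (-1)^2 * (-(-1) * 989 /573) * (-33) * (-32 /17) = -348128/3247 = -107.22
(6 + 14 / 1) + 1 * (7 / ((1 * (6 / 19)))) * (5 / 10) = 373/12 = 31.08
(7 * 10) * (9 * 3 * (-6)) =-11340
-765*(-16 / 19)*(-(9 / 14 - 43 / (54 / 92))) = 18665320/399 = 46780.25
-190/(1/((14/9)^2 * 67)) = -2495080/81 = -30803.46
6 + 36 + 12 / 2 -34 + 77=91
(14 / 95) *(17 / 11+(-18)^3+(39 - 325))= -941934/1045 = -901.37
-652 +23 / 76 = -49529/76 = -651.70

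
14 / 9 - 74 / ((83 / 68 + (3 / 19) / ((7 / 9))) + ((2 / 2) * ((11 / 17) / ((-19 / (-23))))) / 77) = -5841766/116703 = -50.06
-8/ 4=-2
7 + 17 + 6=30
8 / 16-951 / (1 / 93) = -176885/2 = -88442.50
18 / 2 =9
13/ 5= 2.60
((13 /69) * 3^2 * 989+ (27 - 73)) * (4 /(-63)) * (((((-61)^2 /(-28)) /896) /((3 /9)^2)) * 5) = 4334965/6272 = 691.16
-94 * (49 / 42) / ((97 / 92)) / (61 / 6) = -60536/5917 = -10.23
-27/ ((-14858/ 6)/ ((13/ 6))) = 351/14858 = 0.02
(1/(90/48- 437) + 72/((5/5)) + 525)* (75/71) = 630.63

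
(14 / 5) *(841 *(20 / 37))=1272.86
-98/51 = -1.92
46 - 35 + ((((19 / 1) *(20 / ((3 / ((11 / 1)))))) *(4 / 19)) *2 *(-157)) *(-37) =3407957.67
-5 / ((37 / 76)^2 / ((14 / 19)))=-21280/1369 = -15.54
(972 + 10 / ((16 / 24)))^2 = 974169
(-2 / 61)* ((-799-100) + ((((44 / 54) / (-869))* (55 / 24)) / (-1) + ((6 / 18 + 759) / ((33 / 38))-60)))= 23823583/8587458 = 2.77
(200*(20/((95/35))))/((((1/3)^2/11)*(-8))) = -346500/19 = -18236.84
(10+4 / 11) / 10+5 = 332/55 = 6.04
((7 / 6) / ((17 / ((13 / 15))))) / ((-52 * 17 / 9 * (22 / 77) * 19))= -49/439280 = 0.00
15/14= 1.07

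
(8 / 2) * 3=12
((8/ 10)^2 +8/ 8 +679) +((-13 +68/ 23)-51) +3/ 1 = 357993/575 = 622.60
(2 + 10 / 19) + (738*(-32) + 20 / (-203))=-91077548/3857 = -23613.57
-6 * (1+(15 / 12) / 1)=-27/2 = -13.50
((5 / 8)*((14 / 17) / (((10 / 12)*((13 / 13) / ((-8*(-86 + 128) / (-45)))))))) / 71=392/6035 = 0.06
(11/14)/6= 11/84 = 0.13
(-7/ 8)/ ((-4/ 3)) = 21/32 = 0.66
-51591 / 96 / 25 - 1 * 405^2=-131237197/800 = -164046.50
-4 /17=-0.24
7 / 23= 0.30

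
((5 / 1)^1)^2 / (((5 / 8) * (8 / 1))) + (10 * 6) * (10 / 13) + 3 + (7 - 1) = 782/13 = 60.15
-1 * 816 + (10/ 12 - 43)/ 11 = -4919/6 = -819.83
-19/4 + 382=1509/4 = 377.25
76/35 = 2.17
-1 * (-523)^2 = -273529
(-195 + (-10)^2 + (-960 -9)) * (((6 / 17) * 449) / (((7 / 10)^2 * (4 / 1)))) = -10237200/119 = -86026.89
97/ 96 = 1.01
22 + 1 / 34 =749/34 = 22.03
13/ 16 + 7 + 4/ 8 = 133/16 = 8.31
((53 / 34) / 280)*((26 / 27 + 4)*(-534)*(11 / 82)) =-3476429/1756440 = -1.98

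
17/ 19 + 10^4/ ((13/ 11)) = 2090221/247 = 8462.43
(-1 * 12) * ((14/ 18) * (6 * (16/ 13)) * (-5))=344.62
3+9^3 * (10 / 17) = 7341/17 = 431.82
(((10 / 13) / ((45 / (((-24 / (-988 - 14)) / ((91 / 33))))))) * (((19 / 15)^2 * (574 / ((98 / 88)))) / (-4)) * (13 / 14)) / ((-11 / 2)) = 2604976/502640775 = 0.01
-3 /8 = -0.38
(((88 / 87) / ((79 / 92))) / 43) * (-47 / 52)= -95128/3842007 = -0.02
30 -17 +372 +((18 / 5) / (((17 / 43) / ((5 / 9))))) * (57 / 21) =47449/119 = 398.73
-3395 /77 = -485/11 = -44.09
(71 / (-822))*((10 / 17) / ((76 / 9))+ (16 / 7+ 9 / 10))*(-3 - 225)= 5225884/81515 = 64.11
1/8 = 0.12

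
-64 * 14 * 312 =-279552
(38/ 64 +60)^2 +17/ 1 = 3777129/1024 = 3688.60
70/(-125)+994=24836/25 = 993.44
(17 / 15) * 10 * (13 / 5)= 442/15 = 29.47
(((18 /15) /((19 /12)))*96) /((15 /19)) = 2304/25 = 92.16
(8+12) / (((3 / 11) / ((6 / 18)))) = 220/9 = 24.44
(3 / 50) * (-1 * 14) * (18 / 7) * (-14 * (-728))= -550368/25 = -22014.72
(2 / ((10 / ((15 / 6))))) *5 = 5/2 = 2.50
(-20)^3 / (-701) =8000/701 = 11.41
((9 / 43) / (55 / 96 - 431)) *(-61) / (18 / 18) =52704/1776803 = 0.03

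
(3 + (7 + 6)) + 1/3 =49/3 = 16.33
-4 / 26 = -2/13 = -0.15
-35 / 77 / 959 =-5/10549 = 0.00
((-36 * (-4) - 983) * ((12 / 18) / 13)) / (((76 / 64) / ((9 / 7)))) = -80544/1729 = -46.58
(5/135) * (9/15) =1/45 = 0.02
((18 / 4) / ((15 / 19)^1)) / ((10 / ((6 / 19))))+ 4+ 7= 559/50 = 11.18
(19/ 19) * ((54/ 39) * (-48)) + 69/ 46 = -1689/26 = -64.96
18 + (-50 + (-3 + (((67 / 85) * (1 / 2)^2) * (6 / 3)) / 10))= -59433/1700 = -34.96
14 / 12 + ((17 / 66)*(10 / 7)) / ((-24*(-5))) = 6485/5544 = 1.17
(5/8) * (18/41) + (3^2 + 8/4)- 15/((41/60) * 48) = 887/82 = 10.82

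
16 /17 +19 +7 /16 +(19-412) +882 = 138551/272 = 509.38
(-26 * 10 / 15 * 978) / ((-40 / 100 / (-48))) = -2034240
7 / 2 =3.50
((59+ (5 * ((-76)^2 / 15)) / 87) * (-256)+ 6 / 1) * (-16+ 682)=-401023316/29 = -13828390.21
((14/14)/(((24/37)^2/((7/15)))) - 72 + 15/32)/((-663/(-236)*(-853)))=2111669/71856720 = 0.03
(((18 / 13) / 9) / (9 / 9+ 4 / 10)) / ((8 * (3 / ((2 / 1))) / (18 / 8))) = 15/728 = 0.02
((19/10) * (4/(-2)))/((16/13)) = -247/80 = -3.09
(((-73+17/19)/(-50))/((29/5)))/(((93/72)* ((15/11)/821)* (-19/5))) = -9897976/324539 = -30.50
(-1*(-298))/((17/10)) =2980/17 = 175.29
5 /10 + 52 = 105/2 = 52.50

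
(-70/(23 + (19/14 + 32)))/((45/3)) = -196/2367 = -0.08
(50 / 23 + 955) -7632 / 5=-65461/115 = -569.23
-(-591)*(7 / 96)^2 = 9653/3072 = 3.14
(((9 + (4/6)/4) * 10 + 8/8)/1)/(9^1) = 278/27 = 10.30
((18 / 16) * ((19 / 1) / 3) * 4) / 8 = 3.56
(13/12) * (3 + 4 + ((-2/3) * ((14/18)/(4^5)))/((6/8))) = 943397/124416 = 7.58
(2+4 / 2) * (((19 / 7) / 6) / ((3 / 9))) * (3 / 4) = 57/14 = 4.07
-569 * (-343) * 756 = 147546252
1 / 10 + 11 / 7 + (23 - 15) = 677/70 = 9.67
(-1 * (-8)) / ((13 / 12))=96/13 = 7.38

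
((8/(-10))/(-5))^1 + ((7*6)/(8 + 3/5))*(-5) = -26078/1075 = -24.26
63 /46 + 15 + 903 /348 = 50597/2668 = 18.96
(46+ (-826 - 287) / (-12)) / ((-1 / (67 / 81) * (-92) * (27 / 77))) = 954415/268272 = 3.56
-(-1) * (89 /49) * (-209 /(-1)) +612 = 48589/49 = 991.61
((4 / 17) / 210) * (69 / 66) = 23/19635 = 0.00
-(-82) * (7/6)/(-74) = -287/222 = -1.29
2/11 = 0.18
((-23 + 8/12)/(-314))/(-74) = -67/69708 = 0.00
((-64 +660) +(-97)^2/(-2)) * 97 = -797049/2 = -398524.50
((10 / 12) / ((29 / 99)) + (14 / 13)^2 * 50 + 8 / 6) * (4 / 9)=3656126/132327 = 27.63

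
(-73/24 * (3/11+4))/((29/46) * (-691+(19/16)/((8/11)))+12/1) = 2525216/82113075 = 0.03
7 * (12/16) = 21/4 = 5.25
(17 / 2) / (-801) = -17/1602 = -0.01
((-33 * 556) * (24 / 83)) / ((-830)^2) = -110088/14294675 = -0.01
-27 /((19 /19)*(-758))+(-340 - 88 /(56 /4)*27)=-2704355/5306 = -509.68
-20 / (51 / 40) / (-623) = 800/31773 = 0.03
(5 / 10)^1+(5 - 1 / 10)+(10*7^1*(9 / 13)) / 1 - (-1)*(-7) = 3046/65 = 46.86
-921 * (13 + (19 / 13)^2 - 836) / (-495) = -1527.30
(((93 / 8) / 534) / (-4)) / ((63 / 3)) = -31/119616 = 0.00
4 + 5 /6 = 29/6 = 4.83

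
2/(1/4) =8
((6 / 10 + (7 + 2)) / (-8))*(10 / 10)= -1.20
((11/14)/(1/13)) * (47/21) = 6721/294 = 22.86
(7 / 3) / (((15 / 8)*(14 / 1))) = 4/45 = 0.09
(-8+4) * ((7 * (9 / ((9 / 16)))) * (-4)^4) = -114688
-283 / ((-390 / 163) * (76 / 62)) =1429999/14820 = 96.49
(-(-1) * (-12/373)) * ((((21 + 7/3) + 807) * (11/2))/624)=-27401/116376 = -0.24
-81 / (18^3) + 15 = 1079/72 = 14.99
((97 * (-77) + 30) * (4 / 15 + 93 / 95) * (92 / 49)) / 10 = -24295774/13965 = -1739.76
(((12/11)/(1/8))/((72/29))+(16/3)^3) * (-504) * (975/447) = -839020000/4917 = -170636.57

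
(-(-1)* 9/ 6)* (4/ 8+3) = 21/4 = 5.25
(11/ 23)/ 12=11/276 = 0.04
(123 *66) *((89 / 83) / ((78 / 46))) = 5539182/1079 = 5133.63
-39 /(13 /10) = -30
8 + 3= 11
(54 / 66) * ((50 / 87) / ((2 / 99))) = 675/29 = 23.28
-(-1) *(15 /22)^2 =225/484 = 0.46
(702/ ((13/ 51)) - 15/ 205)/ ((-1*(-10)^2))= -27.54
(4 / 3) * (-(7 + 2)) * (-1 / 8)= 3/2 = 1.50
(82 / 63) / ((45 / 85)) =1394/567 = 2.46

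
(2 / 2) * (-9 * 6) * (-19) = 1026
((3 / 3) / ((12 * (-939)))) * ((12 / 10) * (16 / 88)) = -1/51645 = 0.00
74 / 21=3.52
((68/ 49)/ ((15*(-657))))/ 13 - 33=-207162023/6277635 = -33.00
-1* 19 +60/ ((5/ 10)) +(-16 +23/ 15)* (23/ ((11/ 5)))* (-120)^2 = -23955689/11 = -2177789.91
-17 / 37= -0.46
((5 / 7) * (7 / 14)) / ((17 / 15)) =75/238 = 0.32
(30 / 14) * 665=1425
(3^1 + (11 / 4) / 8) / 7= 107/224 = 0.48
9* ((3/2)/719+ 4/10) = 3.62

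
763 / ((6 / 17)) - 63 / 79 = 1024331/474 = 2161.04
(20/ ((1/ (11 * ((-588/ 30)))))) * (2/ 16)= -539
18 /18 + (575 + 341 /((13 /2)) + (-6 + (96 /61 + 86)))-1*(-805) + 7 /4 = 4811243/3172 = 1516.79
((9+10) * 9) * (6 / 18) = 57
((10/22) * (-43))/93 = -215/1023 = -0.21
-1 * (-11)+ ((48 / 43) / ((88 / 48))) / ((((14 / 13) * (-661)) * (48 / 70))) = 3438793/312653 = 11.00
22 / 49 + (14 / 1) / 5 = 796/245 = 3.25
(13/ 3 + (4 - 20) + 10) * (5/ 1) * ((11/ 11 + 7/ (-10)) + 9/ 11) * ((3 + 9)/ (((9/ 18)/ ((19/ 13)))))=-46740/143 = -326.85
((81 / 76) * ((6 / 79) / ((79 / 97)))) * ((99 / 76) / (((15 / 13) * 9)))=1123551/90120040 = 0.01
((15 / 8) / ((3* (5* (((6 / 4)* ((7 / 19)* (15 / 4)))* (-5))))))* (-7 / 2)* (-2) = -19/225 = -0.08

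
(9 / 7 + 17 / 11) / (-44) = -109/1694 = -0.06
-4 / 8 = -1/2 = -0.50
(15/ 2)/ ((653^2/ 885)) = 13275/852818 = 0.02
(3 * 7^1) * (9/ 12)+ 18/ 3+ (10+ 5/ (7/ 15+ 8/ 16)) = 4283/116 = 36.92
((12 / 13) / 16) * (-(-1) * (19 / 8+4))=153/416 = 0.37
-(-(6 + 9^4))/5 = 6567/5 = 1313.40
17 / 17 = 1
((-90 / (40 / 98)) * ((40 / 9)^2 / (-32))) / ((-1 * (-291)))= 1225/2619 = 0.47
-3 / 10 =-0.30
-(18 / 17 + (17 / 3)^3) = -84007/459 = -183.02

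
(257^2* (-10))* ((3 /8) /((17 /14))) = -6935145/34 = -203974.85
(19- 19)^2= 0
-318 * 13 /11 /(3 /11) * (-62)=85436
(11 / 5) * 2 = 22/5 = 4.40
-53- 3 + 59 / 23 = -1229/23 = -53.43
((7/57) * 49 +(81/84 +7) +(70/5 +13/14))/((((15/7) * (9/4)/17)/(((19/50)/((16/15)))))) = 784397/21600 = 36.31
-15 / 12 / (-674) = 5/2696 = 0.00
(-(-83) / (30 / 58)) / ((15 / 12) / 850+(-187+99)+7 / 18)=-982056/536171 = -1.83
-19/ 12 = -1.58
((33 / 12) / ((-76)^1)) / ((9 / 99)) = -121/304 = -0.40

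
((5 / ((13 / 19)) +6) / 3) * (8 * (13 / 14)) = 692/21 = 32.95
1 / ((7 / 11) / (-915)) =-10065/7 = -1437.86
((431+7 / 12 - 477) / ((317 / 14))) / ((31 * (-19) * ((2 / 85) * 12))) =324275/26886672 = 0.01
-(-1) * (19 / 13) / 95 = 1/65 = 0.02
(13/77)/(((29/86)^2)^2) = 711110608/54460637 = 13.06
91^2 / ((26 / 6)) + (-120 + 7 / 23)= 41200/23 = 1791.30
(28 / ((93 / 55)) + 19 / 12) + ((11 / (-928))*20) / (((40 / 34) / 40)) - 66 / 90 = 252137/26970 = 9.35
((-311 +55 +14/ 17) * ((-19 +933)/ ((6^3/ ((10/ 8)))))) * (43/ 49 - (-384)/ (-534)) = -380523335/1779288 = -213.86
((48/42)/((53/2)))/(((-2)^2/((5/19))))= 20/7049 = 0.00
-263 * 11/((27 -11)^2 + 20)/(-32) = 2893/8832 = 0.33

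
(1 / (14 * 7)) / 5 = 1/490 = 0.00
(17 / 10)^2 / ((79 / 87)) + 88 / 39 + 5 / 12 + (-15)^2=5927221/25675 = 230.86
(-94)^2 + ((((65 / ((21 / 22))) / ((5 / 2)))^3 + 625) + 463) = 279055412/9261 = 30132.32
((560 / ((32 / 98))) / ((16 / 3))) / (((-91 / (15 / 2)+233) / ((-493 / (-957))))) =437325/583088 = 0.75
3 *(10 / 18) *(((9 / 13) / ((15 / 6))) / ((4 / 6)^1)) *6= 54/13 = 4.15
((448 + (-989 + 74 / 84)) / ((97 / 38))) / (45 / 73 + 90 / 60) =-62928190/629433 = -99.98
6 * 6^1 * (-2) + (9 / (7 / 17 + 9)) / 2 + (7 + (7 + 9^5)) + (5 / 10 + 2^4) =18882553/320 = 59007.98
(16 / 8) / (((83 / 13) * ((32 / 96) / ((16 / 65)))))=96/415 = 0.23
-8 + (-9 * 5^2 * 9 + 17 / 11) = -22346/11 = -2031.45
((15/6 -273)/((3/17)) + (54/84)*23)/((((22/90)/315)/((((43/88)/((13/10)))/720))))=-102809775/100672 = -1021.24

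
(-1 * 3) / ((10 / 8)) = -2.40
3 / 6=1/2 = 0.50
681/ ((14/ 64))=21792/7 = 3113.14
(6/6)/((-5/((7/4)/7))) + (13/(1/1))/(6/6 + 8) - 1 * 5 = -649/180 = -3.61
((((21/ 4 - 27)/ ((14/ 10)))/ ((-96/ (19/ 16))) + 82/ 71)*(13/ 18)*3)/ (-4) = -17825041/24428544 = -0.73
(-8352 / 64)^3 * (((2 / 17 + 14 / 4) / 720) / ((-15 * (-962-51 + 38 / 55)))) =-296984853/403843840 = -0.74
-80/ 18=-4.44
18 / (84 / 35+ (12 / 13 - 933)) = -0.02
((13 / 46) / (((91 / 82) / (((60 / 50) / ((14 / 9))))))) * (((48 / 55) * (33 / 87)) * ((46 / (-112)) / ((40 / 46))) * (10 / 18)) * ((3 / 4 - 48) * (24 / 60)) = 229149/710500 = 0.32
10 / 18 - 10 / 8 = -25/36 = -0.69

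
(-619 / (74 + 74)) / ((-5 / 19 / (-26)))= -152893/370 = -413.22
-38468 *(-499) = 19195532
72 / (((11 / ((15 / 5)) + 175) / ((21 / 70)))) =81/670 = 0.12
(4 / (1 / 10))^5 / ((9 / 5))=512000000/9 = 56888888.89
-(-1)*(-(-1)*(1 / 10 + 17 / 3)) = 5.77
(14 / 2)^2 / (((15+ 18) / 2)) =98/33 = 2.97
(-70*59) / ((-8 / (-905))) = -1868825/4 = -467206.25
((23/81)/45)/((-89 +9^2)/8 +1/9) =-23/3240 = -0.01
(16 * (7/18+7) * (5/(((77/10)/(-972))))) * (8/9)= -729600/11 = -66327.27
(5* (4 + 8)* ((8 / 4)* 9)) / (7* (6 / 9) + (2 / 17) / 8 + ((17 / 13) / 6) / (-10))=7160400/30893 = 231.78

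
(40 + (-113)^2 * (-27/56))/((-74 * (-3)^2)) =342523/37296 = 9.18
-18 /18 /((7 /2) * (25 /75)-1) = -6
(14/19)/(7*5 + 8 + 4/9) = 126/7429 = 0.02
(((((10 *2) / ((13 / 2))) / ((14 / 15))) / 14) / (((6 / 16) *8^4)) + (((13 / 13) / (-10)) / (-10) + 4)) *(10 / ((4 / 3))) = 49045779/1630720 = 30.08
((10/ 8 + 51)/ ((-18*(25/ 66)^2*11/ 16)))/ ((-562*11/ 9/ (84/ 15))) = 210672/878125 = 0.24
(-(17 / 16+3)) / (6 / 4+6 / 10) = -325/168 = -1.93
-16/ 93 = -0.17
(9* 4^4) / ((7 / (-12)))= -27648/7 = -3949.71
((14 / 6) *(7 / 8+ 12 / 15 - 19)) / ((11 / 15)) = -441/8 = -55.12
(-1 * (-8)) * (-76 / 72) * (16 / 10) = -608/45 = -13.51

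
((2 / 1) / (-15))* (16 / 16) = -0.13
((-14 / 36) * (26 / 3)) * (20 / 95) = -0.71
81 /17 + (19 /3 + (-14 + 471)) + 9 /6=47899/102 = 469.60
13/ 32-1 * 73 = -2323/32 = -72.59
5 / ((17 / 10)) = 50/17 = 2.94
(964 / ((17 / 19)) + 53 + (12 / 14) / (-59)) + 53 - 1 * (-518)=11945510/7021 = 1701.40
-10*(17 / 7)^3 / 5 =-9826/343 = -28.65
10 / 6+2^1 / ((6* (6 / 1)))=31/18 = 1.72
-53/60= -0.88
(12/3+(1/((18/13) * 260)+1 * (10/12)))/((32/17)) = 2.57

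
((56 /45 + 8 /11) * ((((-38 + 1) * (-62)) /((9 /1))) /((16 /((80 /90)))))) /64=69967/160380 = 0.44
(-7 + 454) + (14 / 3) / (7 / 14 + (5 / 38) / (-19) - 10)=2298629/5148 = 446.51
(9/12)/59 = 3/236 = 0.01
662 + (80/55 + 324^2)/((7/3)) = 3515230/77 = 45652.34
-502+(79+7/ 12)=-5069/12 = -422.42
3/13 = 0.23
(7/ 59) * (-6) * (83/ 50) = -1743/1475 = -1.18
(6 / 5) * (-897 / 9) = -598/5 = -119.60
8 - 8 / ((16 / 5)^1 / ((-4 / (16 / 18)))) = 77/4 = 19.25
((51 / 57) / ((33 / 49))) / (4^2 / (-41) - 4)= -34153/112860 = -0.30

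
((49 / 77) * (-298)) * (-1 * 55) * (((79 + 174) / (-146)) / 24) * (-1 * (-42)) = -9235765/292 = -31629.33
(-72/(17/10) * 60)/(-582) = 7200/1649 = 4.37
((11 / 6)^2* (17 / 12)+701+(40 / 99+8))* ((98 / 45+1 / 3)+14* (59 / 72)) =569465377/57024 = 9986.42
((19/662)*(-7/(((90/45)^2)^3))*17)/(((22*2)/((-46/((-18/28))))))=-364021/4194432 = -0.09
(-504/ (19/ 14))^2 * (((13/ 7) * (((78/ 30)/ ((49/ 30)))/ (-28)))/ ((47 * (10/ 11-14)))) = 401544/16967 = 23.67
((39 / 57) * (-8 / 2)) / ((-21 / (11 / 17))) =572/6783 = 0.08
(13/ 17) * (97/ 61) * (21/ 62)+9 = 605127/64294 = 9.41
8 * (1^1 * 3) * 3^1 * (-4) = -288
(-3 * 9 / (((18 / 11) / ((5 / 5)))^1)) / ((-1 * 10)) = 33/20 = 1.65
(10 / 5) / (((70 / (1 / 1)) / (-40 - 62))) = -102/35 = -2.91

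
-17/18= -0.94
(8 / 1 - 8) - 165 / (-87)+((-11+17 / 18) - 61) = -36101/522 = -69.16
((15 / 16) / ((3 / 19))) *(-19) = -1805/16 = -112.81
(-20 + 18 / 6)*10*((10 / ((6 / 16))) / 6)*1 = -6800/9 = -755.56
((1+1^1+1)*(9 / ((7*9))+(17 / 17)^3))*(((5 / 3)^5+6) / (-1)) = -36664/567 = -64.66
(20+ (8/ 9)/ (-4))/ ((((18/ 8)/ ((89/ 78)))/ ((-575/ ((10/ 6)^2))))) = -2076.16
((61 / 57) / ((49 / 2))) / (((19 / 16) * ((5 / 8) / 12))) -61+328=23677279/88445 = 267.71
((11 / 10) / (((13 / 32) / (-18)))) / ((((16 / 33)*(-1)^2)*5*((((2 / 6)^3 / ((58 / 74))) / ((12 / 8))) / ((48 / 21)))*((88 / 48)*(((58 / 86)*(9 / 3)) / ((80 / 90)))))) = -349.56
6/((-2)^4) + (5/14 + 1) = 1.73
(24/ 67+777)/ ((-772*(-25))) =52083/1293100 = 0.04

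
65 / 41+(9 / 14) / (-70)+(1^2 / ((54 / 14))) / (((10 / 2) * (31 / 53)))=55989403/33630660 = 1.66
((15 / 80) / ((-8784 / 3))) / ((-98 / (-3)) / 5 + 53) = -15/13945088 = 0.00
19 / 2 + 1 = 21/2 = 10.50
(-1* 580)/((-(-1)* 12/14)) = -2030/3 = -676.67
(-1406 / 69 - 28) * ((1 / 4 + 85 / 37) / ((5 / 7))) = -4404491/25530 = -172.52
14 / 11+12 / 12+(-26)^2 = 7461/11 = 678.27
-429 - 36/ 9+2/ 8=-1731/4 = -432.75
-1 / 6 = -0.17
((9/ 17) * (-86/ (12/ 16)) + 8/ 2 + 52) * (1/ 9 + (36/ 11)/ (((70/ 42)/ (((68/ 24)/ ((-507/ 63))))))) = 776624/284427 = 2.73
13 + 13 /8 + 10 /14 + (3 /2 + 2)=1055/56 = 18.84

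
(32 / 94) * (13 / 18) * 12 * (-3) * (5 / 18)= -1040/423 = -2.46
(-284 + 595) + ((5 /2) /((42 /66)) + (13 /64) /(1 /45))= 145183/448 = 324.07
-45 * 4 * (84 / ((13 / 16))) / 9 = -26880/13 = -2067.69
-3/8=-0.38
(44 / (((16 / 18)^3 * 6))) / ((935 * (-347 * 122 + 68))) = -243/919708160 = 0.00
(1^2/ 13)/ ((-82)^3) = -1/7167784 = 0.00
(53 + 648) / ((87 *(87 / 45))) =4.17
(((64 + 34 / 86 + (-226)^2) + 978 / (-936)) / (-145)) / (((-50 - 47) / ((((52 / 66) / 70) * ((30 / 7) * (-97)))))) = -49006109/2880570 = -17.01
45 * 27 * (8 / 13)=9720/13 = 747.69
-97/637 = -0.15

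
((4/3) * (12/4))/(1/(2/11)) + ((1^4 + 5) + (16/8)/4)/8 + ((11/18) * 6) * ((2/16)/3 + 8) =31.03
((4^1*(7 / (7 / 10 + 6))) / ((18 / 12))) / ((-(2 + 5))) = -80/201 = -0.40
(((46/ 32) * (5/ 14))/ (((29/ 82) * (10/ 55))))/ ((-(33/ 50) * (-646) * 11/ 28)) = 117875/2472888 = 0.05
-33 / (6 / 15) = -165/2 = -82.50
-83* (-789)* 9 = 589383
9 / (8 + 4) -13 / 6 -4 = -65/12 = -5.42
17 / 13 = 1.31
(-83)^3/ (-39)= 571787/39 = 14661.21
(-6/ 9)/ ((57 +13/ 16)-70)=32/585 = 0.05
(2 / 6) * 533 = 533/3 = 177.67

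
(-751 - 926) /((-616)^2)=-1677/379456 = 0.00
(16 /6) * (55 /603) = 440/1809 = 0.24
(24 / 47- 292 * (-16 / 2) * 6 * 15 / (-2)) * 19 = -93871704/47 = -1997270.30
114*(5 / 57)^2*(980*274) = 13426000/57 = 235543.86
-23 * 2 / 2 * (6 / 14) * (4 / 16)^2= -69/112 = -0.62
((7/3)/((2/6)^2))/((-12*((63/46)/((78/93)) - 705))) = 2093/841227 = 0.00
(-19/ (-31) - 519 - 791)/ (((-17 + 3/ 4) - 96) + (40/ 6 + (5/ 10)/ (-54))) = 1095957/88381 = 12.40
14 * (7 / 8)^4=16807/2048 = 8.21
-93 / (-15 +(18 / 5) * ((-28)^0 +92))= -155/533 = -0.29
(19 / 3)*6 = 38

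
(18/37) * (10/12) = 15/37 = 0.41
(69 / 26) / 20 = 69/520 = 0.13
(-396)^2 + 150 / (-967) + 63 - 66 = 151638021/967 = 156812.84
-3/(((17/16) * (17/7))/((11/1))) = -3696/289 = -12.79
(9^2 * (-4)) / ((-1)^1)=324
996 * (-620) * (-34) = 20995680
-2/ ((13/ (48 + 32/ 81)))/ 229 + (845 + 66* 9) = 346988303/241137 = 1438.97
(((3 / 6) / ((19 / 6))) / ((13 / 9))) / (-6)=-9/494 = -0.02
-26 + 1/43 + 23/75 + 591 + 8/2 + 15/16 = 29425799/51600 = 570.27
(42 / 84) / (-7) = -1/14 = -0.07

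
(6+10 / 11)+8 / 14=576/77 = 7.48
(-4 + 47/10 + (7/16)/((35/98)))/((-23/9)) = -693/920 = -0.75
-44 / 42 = -22/21 = -1.05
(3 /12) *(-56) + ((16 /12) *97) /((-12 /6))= -236/3 = -78.67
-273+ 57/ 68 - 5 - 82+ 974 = 41809/68 = 614.84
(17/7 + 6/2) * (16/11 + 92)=507.32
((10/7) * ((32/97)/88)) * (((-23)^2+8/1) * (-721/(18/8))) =-2949920/3201 = -921.56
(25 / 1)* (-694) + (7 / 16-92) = -279065/16 = -17441.56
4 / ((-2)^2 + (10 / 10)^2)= 4/5 = 0.80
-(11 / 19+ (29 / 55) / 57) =-1844/3135 = -0.59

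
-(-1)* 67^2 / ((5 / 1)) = 4489/5 = 897.80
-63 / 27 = -7/3 = -2.33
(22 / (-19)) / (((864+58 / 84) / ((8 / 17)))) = -7392/11730391 = 0.00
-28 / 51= -0.55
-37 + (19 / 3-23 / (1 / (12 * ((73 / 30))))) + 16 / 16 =-10519/15 = -701.27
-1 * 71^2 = -5041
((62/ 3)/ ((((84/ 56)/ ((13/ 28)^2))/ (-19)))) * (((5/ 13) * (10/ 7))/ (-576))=191425/3556224 = 0.05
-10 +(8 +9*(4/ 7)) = 22/7 = 3.14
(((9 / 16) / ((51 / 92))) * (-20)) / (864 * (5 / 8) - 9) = -115/3009 = -0.04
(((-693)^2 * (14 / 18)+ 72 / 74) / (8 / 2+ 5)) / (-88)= -471.63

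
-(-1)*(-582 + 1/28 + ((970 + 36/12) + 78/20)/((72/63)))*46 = 12549.87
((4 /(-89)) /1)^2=16/7921 = 0.00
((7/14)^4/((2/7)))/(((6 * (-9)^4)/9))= 7/139968 = 0.00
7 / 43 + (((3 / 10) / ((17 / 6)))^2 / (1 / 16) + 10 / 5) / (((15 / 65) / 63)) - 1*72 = 162524269/310675 = 523.13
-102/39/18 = -17/117 = -0.15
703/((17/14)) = 578.94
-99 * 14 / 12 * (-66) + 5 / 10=15247/2 = 7623.50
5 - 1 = 4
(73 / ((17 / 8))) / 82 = 292/697 = 0.42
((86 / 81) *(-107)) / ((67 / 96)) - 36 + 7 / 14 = -198.28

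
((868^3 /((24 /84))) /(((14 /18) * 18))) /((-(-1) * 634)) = 81746504/317 = 257875.41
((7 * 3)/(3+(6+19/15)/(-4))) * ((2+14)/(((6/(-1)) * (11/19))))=-63840/781 = -81.74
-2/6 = -1/3 = -0.33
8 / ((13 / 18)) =144/13 = 11.08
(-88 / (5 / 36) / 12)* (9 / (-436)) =594/545 = 1.09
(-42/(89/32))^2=228.04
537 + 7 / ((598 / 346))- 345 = 58619/299 = 196.05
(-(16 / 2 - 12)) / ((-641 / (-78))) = 312/641 = 0.49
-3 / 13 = -0.23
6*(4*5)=120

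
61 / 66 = 0.92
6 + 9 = 15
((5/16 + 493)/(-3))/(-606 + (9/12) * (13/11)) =9647/35500 = 0.27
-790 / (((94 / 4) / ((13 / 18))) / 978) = -3348020/141 = -23744.82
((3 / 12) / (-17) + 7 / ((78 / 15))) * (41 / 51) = 48257/45084 = 1.07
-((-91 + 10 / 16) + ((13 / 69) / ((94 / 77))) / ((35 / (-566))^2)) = 227076943/4540200 = 50.01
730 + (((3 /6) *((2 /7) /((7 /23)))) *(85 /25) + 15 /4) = 720639/980 = 735.35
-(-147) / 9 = 49/3 = 16.33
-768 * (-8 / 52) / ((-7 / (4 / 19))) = -6144/1729 = -3.55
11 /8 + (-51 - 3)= -421/8 = -52.62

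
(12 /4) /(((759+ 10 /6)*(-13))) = -9/29666 = 0.00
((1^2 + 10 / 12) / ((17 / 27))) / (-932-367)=-33/14722 = 0.00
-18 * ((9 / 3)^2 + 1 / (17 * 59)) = -162504/1003 = -162.02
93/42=31/14 = 2.21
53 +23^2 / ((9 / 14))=7883/9 = 875.89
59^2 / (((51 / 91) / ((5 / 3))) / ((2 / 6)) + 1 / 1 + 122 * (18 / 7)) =226265/20522 = 11.03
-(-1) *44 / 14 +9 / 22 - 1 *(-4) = 1163/154 = 7.55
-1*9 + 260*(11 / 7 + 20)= 39197/7 = 5599.57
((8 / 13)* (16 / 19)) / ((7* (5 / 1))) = 128/8645 = 0.01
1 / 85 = 0.01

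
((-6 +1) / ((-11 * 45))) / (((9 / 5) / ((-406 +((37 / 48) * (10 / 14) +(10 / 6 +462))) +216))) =460685/299376 = 1.54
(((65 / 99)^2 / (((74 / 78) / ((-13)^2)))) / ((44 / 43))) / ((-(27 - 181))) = 0.49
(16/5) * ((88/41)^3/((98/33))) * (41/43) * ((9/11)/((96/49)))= 1533312/361415 = 4.24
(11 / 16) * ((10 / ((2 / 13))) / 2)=715/32 = 22.34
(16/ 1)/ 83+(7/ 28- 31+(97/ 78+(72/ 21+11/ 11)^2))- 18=-17575205/634452 = -27.70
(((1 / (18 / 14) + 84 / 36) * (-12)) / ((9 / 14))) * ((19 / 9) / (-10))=14896/1215 = 12.26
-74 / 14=-37/7 = -5.29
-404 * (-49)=19796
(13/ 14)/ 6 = 13/84 = 0.15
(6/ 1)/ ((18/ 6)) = 2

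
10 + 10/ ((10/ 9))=19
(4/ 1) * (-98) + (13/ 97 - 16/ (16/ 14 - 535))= -142036243/362489 = -391.84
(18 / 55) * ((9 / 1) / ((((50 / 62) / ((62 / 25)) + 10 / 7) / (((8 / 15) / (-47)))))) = -1937376/101655125 = -0.02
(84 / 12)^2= 49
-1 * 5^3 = -125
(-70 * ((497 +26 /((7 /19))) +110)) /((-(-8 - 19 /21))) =-58590/11 = -5326.36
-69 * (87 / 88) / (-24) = 2001/704 = 2.84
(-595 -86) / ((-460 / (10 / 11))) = 681/506 = 1.35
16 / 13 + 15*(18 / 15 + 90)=17800/13 = 1369.23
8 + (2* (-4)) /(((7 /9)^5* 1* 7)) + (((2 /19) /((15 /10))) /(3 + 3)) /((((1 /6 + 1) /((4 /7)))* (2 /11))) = 26932888/6705993 = 4.02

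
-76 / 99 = -0.77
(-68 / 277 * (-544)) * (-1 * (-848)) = 31369216/277 = 113246.27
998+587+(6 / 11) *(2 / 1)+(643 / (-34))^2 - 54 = 24030007/12716 = 1889.75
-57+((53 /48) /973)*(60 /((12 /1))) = -2661863/46704 = -56.99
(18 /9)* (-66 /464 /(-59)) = 33/6844 = 0.00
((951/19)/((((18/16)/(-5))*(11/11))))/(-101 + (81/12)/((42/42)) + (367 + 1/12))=-25360/31103 = -0.82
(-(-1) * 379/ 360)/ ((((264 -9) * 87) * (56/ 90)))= 379/4969440 = 0.00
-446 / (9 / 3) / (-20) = 223/30 = 7.43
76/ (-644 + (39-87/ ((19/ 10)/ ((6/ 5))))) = -1444/12539 = -0.12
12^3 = 1728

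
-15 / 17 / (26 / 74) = -2.51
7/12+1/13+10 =1663/156 = 10.66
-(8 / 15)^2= -64/225 = -0.28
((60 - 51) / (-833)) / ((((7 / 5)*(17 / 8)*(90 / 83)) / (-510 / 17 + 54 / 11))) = 91632/1090397 = 0.08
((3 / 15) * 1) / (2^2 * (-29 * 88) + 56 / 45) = -9/459304 = 0.00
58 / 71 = 0.82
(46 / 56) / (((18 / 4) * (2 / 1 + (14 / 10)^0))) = 23/378 = 0.06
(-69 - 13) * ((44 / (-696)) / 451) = 1/87 = 0.01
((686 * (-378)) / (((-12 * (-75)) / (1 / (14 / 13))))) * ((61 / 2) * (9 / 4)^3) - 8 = -594913013/6400 = -92955.16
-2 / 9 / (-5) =2/45 = 0.04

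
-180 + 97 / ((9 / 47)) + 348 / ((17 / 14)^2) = 1463243/2601 = 562.57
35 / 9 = 3.89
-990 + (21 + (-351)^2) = 122232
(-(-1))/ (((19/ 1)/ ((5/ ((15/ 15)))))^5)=3125/2476099 = 0.00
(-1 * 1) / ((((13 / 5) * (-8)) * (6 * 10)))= 1/1248 = 0.00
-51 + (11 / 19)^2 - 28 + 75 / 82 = -2301561/29602 = -77.75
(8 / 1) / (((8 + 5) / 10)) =6.15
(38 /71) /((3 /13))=494/213 = 2.32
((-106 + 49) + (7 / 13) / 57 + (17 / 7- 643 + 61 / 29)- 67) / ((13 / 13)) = -114691300/150423 = -762.46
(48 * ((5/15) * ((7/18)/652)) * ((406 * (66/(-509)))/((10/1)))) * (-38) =2375912/1244505 = 1.91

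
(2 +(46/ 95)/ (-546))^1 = 51847/25935 = 2.00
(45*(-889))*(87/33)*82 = -95131890/11 = -8648353.64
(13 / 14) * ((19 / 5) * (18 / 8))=2223/280 = 7.94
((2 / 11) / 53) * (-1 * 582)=-1164/583 = -2.00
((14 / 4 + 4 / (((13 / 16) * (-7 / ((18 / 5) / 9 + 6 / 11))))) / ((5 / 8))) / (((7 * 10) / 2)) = 8732/67375 = 0.13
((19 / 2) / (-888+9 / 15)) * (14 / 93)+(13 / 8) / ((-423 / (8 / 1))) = -627292/19394127 = -0.03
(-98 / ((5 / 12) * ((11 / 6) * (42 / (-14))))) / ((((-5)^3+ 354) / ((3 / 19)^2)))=21168/4546795 = 0.00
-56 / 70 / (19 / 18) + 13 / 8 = 659/760 = 0.87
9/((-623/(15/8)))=-135/4984 = -0.03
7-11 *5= -48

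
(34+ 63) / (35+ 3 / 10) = 970/353 = 2.75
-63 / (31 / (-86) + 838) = -774/10291 = -0.08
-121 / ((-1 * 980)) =121/980 = 0.12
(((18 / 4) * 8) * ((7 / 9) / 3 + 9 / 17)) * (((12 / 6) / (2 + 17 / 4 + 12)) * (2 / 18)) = 11584/33507 = 0.35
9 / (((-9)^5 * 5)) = -1/32805 = 0.00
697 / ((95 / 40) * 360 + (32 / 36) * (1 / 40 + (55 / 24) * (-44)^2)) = 0.15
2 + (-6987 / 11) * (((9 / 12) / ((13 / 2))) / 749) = 1.90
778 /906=389/453 = 0.86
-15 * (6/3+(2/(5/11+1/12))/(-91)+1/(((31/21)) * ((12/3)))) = -25579095/801164 = -31.93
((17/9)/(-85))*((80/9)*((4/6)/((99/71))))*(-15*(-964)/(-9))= 10951040/72171 = 151.74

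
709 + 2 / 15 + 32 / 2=10877/15 = 725.13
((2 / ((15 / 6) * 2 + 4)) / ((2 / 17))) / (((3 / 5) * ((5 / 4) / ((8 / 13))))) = 544/351 = 1.55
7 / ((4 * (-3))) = -7/12 = -0.58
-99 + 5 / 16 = -1579/16 = -98.69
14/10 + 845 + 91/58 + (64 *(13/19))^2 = 289518831/104690 = 2765.49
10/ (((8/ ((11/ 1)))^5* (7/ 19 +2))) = 3059969/147456 = 20.75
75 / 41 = 1.83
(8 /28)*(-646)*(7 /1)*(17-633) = 795872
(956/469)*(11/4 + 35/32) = 29397/3752 = 7.84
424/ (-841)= -424/841 = -0.50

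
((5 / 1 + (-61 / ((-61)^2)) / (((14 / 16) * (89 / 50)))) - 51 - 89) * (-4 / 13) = 41.54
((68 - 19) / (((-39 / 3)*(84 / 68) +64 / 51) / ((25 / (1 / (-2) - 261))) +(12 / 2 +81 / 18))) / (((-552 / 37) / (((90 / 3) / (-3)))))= 770525/3879088 = 0.20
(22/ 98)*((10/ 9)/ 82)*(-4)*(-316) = 69520/18081 = 3.84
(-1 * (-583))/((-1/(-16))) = 9328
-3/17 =-0.18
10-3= 7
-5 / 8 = -0.62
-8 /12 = -2/3 = -0.67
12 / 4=3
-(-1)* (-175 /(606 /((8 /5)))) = -140/303 = -0.46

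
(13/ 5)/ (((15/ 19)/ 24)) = 1976/25 = 79.04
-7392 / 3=-2464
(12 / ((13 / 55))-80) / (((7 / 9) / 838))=-2865960/91 = -31494.07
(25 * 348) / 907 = 9.59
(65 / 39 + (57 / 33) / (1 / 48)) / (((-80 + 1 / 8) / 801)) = -1987192/2343 = -848.14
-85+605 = 520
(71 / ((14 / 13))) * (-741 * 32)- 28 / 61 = -667528564/427 = -1563298.74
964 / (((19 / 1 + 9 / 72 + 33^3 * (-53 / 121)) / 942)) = -2421568/41925 = -57.76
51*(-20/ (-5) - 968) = -49164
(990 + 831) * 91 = 165711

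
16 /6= 8/3 = 2.67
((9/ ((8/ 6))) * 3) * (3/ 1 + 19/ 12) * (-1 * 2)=-1485/8 = -185.62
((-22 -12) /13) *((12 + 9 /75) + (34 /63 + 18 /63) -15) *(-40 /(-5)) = 880192/20475 = 42.99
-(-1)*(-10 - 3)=-13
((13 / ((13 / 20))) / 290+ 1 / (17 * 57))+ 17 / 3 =161206/28101 = 5.74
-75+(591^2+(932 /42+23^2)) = 7344901/21 = 349757.19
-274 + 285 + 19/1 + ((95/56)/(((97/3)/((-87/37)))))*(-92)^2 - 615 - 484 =-53089597/25123 = -2113.19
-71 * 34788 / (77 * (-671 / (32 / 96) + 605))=22.78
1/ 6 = 0.17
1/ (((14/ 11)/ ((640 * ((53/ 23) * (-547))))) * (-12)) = 25512080/483 = 52820.04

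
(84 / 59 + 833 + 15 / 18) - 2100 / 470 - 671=2658569/16638 = 159.79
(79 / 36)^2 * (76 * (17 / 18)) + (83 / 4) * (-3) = 1652801/5832 = 283.40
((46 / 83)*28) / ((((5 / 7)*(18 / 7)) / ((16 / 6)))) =252448/11205 = 22.53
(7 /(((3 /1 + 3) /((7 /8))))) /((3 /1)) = 49/144 = 0.34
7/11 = 0.64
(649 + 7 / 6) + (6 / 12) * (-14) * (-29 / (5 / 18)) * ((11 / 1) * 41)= 9907229/30 = 330240.97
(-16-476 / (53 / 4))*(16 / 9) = -44032/477 = -92.31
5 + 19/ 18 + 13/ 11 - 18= -2131/198 = -10.76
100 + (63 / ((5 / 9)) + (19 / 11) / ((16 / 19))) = 189597/880 = 215.45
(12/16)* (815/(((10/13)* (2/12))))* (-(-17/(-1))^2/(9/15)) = -9185865/4 = -2296466.25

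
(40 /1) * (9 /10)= 36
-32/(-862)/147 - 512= -32438768/63357 = -512.00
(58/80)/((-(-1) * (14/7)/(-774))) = -11223/40 = -280.58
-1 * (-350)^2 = -122500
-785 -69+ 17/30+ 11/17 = -434921/510 = -852.79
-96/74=-48/37 = -1.30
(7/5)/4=7/20 = 0.35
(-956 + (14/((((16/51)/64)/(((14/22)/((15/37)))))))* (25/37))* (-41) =-934964/11 = -84996.73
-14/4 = -7/2 = -3.50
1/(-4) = -0.25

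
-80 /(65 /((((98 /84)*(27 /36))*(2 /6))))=-14/39 = -0.36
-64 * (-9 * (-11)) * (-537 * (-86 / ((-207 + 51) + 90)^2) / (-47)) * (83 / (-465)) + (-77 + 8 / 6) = -79520341/240405 = -330.78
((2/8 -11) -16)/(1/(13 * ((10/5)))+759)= -1391/39470 = -0.04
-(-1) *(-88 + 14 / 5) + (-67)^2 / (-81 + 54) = -33947/135 = -251.46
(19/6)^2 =361/36 = 10.03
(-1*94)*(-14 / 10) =658/5 = 131.60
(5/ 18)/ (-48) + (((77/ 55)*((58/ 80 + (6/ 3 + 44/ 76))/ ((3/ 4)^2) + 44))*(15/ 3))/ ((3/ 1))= 9551333/82080 = 116.37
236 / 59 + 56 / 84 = 14/3 = 4.67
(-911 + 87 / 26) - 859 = -45933/26 = -1766.65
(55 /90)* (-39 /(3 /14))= -1001/9 = -111.22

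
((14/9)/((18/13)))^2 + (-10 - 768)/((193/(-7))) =37329439/1266273 = 29.48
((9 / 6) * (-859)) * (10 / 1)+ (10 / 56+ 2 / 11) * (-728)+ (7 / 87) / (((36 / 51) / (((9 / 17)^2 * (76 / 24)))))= -13147.26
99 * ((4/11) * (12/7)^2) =5184/49 = 105.80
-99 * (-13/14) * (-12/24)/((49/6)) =-3861/686 = -5.63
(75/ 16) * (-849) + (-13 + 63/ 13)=-829471/208 = -3987.84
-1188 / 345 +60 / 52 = -3423/1495 = -2.29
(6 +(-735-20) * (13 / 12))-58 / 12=-3267/4 = -816.75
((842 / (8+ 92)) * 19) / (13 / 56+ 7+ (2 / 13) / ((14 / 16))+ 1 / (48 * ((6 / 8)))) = 26204724/1217975 = 21.51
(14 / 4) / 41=0.09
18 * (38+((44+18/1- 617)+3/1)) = -9252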